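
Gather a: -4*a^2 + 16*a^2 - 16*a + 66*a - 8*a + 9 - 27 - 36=12*a^2 + 42*a - 54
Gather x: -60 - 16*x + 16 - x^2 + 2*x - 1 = -x^2 - 14*x - 45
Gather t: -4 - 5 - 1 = -10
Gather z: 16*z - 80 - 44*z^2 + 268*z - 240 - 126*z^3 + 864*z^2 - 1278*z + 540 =-126*z^3 + 820*z^2 - 994*z + 220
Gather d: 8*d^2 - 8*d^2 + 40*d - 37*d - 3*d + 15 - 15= 0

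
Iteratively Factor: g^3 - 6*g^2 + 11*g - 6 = (g - 2)*(g^2 - 4*g + 3) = (g - 2)*(g - 1)*(g - 3)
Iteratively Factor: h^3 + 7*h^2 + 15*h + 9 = (h + 1)*(h^2 + 6*h + 9) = (h + 1)*(h + 3)*(h + 3)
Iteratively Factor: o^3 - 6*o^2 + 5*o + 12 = (o - 4)*(o^2 - 2*o - 3) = (o - 4)*(o + 1)*(o - 3)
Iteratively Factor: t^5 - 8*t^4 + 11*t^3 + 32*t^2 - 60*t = (t - 2)*(t^4 - 6*t^3 - t^2 + 30*t) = (t - 2)*(t + 2)*(t^3 - 8*t^2 + 15*t) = t*(t - 2)*(t + 2)*(t^2 - 8*t + 15) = t*(t - 5)*(t - 2)*(t + 2)*(t - 3)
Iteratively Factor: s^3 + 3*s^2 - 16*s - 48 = (s + 3)*(s^2 - 16) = (s - 4)*(s + 3)*(s + 4)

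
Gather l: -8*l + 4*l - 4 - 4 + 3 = -4*l - 5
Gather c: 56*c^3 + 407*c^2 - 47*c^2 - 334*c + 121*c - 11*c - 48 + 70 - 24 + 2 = 56*c^3 + 360*c^2 - 224*c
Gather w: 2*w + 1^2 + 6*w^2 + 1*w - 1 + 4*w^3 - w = 4*w^3 + 6*w^2 + 2*w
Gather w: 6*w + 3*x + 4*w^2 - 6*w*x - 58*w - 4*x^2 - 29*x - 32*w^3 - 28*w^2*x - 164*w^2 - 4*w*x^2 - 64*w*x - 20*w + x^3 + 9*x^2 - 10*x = -32*w^3 + w^2*(-28*x - 160) + w*(-4*x^2 - 70*x - 72) + x^3 + 5*x^2 - 36*x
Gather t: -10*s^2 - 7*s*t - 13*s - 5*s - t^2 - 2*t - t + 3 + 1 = -10*s^2 - 18*s - t^2 + t*(-7*s - 3) + 4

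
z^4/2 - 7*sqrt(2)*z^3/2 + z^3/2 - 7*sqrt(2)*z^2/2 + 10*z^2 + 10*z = z*(z/2 + 1/2)*(z - 5*sqrt(2))*(z - 2*sqrt(2))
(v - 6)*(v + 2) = v^2 - 4*v - 12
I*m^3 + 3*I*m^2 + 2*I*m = m*(m + 2)*(I*m + I)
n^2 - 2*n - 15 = (n - 5)*(n + 3)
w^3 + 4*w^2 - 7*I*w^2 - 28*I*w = w*(w + 4)*(w - 7*I)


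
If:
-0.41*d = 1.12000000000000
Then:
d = -2.73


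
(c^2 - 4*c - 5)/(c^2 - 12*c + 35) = (c + 1)/(c - 7)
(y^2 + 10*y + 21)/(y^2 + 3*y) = (y + 7)/y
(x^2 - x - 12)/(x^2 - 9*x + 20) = (x + 3)/(x - 5)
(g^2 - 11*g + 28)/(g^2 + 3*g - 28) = (g - 7)/(g + 7)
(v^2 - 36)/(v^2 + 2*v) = (v^2 - 36)/(v*(v + 2))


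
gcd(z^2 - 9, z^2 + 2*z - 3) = z + 3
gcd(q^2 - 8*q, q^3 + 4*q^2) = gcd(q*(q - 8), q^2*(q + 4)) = q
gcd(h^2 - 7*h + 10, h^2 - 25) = h - 5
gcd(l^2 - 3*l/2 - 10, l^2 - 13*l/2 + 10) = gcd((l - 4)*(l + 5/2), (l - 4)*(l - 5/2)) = l - 4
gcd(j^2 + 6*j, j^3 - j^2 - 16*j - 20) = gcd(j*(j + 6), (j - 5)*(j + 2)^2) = 1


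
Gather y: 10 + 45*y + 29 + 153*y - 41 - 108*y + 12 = 90*y + 10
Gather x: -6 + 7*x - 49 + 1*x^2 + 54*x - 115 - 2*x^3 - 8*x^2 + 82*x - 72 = -2*x^3 - 7*x^2 + 143*x - 242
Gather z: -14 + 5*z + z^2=z^2 + 5*z - 14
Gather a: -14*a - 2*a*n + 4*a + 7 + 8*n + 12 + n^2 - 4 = a*(-2*n - 10) + n^2 + 8*n + 15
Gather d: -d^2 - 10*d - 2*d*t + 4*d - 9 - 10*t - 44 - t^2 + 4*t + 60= -d^2 + d*(-2*t - 6) - t^2 - 6*t + 7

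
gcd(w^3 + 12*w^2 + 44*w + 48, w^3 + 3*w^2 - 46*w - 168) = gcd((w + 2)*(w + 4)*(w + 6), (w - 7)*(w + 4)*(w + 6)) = w^2 + 10*w + 24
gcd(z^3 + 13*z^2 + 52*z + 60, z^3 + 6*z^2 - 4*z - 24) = z^2 + 8*z + 12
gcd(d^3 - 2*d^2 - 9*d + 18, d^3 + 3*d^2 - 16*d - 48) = d + 3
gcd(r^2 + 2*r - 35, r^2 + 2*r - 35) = r^2 + 2*r - 35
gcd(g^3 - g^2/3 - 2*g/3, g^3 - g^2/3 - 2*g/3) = g^3 - g^2/3 - 2*g/3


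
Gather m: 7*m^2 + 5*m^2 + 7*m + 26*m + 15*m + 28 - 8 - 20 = 12*m^2 + 48*m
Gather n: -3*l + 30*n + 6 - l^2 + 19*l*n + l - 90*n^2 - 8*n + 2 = -l^2 - 2*l - 90*n^2 + n*(19*l + 22) + 8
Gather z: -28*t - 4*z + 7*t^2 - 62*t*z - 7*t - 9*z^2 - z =7*t^2 - 35*t - 9*z^2 + z*(-62*t - 5)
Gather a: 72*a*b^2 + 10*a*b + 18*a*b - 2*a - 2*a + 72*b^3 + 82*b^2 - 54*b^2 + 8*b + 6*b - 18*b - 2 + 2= a*(72*b^2 + 28*b - 4) + 72*b^3 + 28*b^2 - 4*b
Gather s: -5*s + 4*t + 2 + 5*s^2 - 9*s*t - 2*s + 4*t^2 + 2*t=5*s^2 + s*(-9*t - 7) + 4*t^2 + 6*t + 2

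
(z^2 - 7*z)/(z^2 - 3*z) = (z - 7)/(z - 3)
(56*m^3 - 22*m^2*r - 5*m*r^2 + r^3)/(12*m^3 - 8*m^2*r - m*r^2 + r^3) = (-28*m^2 - 3*m*r + r^2)/(-6*m^2 + m*r + r^2)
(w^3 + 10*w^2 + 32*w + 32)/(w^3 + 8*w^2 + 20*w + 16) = (w + 4)/(w + 2)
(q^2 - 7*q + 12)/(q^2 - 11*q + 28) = (q - 3)/(q - 7)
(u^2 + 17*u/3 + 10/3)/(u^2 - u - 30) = (u + 2/3)/(u - 6)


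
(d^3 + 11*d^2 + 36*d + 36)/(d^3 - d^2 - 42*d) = (d^2 + 5*d + 6)/(d*(d - 7))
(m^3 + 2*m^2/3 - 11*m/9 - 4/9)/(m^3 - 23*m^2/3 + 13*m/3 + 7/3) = (m + 4/3)/(m - 7)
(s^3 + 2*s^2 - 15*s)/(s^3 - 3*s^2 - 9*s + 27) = s*(s + 5)/(s^2 - 9)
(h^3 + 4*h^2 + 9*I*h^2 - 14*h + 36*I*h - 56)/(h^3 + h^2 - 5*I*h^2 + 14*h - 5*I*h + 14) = (h^2 + h*(4 + 7*I) + 28*I)/(h^2 + h*(1 - 7*I) - 7*I)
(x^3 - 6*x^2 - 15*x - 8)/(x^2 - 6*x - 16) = (x^2 + 2*x + 1)/(x + 2)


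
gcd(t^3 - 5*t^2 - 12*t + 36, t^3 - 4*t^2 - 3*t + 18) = 1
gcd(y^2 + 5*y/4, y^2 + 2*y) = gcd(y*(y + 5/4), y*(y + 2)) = y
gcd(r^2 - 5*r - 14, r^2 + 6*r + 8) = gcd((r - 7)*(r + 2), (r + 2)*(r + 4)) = r + 2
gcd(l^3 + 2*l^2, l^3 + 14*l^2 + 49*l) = l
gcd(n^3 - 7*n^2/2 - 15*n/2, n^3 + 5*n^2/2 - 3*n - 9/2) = 1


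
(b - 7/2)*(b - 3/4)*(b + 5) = b^3 + 3*b^2/4 - 149*b/8 + 105/8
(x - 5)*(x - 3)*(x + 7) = x^3 - x^2 - 41*x + 105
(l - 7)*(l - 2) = l^2 - 9*l + 14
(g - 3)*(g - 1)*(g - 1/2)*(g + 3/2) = g^4 - 3*g^3 - 7*g^2/4 + 6*g - 9/4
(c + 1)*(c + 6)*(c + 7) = c^3 + 14*c^2 + 55*c + 42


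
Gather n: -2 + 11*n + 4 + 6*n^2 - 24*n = 6*n^2 - 13*n + 2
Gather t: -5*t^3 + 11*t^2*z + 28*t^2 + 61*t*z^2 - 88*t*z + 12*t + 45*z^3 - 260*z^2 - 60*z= -5*t^3 + t^2*(11*z + 28) + t*(61*z^2 - 88*z + 12) + 45*z^3 - 260*z^2 - 60*z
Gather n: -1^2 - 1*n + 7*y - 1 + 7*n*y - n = n*(7*y - 2) + 7*y - 2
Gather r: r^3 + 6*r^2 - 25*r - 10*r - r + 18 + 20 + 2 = r^3 + 6*r^2 - 36*r + 40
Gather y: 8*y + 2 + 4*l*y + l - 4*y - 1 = l + y*(4*l + 4) + 1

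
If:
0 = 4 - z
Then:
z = 4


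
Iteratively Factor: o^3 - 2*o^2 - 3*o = (o - 3)*(o^2 + o) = (o - 3)*(o + 1)*(o)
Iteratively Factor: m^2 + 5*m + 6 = (m + 3)*(m + 2)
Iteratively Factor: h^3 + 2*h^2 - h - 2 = (h + 2)*(h^2 - 1) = (h + 1)*(h + 2)*(h - 1)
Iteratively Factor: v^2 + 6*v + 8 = (v + 4)*(v + 2)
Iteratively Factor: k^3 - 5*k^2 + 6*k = (k - 3)*(k^2 - 2*k) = k*(k - 3)*(k - 2)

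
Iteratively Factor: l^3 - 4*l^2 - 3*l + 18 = (l + 2)*(l^2 - 6*l + 9) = (l - 3)*(l + 2)*(l - 3)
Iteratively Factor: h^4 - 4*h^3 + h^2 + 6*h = (h - 3)*(h^3 - h^2 - 2*h) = (h - 3)*(h + 1)*(h^2 - 2*h) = h*(h - 3)*(h + 1)*(h - 2)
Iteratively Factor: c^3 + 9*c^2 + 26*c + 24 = (c + 2)*(c^2 + 7*c + 12) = (c + 2)*(c + 4)*(c + 3)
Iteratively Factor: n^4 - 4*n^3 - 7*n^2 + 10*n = (n - 5)*(n^3 + n^2 - 2*n) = (n - 5)*(n + 2)*(n^2 - n) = n*(n - 5)*(n + 2)*(n - 1)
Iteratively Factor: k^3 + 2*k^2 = (k)*(k^2 + 2*k) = k*(k + 2)*(k)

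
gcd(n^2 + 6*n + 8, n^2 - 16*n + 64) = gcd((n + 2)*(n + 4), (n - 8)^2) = 1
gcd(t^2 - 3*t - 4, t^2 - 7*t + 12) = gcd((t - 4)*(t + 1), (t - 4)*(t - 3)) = t - 4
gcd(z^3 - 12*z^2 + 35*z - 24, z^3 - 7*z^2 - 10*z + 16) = z^2 - 9*z + 8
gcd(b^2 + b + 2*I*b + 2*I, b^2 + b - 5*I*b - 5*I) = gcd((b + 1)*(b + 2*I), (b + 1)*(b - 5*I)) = b + 1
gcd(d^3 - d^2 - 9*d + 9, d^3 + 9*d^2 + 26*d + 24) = d + 3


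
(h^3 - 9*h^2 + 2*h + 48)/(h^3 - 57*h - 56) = (h^2 - h - 6)/(h^2 + 8*h + 7)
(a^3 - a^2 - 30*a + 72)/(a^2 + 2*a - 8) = (a^3 - a^2 - 30*a + 72)/(a^2 + 2*a - 8)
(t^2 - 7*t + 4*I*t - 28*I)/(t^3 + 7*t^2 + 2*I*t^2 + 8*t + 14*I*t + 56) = (t - 7)/(t^2 + t*(7 - 2*I) - 14*I)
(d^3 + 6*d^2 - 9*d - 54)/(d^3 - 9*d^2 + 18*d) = (d^2 + 9*d + 18)/(d*(d - 6))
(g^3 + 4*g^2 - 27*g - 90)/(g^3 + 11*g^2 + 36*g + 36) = (g - 5)/(g + 2)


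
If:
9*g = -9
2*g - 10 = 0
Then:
No Solution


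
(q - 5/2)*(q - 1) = q^2 - 7*q/2 + 5/2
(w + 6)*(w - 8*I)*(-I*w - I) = -I*w^3 - 8*w^2 - 7*I*w^2 - 56*w - 6*I*w - 48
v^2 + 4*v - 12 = (v - 2)*(v + 6)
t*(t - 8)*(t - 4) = t^3 - 12*t^2 + 32*t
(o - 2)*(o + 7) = o^2 + 5*o - 14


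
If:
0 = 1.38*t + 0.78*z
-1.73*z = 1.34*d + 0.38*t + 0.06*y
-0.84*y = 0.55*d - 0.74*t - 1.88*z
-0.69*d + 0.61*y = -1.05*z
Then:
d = 0.00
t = 0.00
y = 0.00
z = 0.00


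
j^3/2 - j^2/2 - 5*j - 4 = (j/2 + 1)*(j - 4)*(j + 1)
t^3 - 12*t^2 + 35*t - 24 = (t - 8)*(t - 3)*(t - 1)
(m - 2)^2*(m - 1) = m^3 - 5*m^2 + 8*m - 4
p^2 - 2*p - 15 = (p - 5)*(p + 3)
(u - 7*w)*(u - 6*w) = u^2 - 13*u*w + 42*w^2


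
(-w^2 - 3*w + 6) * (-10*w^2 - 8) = 10*w^4 + 30*w^3 - 52*w^2 + 24*w - 48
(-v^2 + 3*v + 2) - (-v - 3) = -v^2 + 4*v + 5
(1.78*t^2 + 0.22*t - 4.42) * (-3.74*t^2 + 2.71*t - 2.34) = -6.6572*t^4 + 4.001*t^3 + 12.9618*t^2 - 12.493*t + 10.3428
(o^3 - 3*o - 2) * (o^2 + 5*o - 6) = o^5 + 5*o^4 - 9*o^3 - 17*o^2 + 8*o + 12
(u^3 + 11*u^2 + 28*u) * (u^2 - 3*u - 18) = u^5 + 8*u^4 - 23*u^3 - 282*u^2 - 504*u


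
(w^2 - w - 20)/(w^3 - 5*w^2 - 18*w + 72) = (w - 5)/(w^2 - 9*w + 18)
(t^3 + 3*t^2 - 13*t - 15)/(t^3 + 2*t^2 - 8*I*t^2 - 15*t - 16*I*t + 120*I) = (t + 1)/(t - 8*I)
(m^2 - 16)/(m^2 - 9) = (m^2 - 16)/(m^2 - 9)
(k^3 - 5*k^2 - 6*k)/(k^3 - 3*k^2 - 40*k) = (-k^2 + 5*k + 6)/(-k^2 + 3*k + 40)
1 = 1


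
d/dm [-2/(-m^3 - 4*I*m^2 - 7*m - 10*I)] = 2*(-3*m^2 - 8*I*m - 7)/(m^3 + 4*I*m^2 + 7*m + 10*I)^2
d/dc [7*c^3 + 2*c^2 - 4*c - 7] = 21*c^2 + 4*c - 4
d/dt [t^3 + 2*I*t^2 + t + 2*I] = 3*t^2 + 4*I*t + 1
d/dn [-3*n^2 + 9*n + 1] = 9 - 6*n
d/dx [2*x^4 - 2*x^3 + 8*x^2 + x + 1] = 8*x^3 - 6*x^2 + 16*x + 1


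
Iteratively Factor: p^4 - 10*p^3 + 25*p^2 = (p - 5)*(p^3 - 5*p^2) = p*(p - 5)*(p^2 - 5*p) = p*(p - 5)^2*(p)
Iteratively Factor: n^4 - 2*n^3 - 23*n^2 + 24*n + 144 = (n + 3)*(n^3 - 5*n^2 - 8*n + 48) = (n - 4)*(n + 3)*(n^2 - n - 12) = (n - 4)*(n + 3)^2*(n - 4)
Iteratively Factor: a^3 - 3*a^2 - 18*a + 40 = (a + 4)*(a^2 - 7*a + 10) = (a - 5)*(a + 4)*(a - 2)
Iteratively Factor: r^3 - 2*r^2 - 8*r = (r - 4)*(r^2 + 2*r) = r*(r - 4)*(r + 2)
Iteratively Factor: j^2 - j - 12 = (j + 3)*(j - 4)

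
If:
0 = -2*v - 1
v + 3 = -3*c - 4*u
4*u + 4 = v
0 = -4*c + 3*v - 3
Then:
No Solution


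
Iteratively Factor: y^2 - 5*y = (y - 5)*(y)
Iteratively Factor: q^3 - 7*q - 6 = (q + 2)*(q^2 - 2*q - 3) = (q + 1)*(q + 2)*(q - 3)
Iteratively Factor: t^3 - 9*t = (t + 3)*(t^2 - 3*t) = (t - 3)*(t + 3)*(t)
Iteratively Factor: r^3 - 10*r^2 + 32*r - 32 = (r - 4)*(r^2 - 6*r + 8) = (r - 4)*(r - 2)*(r - 4)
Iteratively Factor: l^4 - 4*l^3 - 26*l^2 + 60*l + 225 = (l - 5)*(l^3 + l^2 - 21*l - 45) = (l - 5)*(l + 3)*(l^2 - 2*l - 15) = (l - 5)^2*(l + 3)*(l + 3)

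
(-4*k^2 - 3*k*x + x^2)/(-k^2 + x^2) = (-4*k + x)/(-k + x)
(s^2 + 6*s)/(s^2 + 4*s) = (s + 6)/(s + 4)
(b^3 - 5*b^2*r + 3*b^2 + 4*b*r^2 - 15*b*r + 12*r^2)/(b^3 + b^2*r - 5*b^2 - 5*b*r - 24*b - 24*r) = (b^2 - 5*b*r + 4*r^2)/(b^2 + b*r - 8*b - 8*r)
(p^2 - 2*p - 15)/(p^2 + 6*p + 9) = (p - 5)/(p + 3)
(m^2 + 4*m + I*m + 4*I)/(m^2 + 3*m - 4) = (m + I)/(m - 1)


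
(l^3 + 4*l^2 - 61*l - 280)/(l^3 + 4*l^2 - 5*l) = (l^2 - l - 56)/(l*(l - 1))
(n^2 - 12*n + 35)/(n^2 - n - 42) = (n - 5)/(n + 6)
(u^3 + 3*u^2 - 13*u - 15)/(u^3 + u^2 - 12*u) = (u^2 + 6*u + 5)/(u*(u + 4))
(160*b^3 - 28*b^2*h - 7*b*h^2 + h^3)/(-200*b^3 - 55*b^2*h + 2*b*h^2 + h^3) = (-4*b + h)/(5*b + h)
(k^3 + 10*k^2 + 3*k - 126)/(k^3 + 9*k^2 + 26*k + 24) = (k^3 + 10*k^2 + 3*k - 126)/(k^3 + 9*k^2 + 26*k + 24)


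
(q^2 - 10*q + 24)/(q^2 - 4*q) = (q - 6)/q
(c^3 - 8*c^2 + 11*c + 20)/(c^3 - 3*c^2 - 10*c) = (c^2 - 3*c - 4)/(c*(c + 2))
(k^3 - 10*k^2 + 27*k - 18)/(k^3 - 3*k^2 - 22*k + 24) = (k - 3)/(k + 4)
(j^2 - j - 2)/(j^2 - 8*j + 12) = (j + 1)/(j - 6)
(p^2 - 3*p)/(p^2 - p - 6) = p/(p + 2)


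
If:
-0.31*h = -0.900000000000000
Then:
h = 2.90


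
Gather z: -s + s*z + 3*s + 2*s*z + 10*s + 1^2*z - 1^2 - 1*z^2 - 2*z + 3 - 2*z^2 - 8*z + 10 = 12*s - 3*z^2 + z*(3*s - 9) + 12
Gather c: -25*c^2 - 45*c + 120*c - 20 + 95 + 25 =-25*c^2 + 75*c + 100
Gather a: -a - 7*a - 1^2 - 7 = -8*a - 8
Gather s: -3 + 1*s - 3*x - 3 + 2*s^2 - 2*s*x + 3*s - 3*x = 2*s^2 + s*(4 - 2*x) - 6*x - 6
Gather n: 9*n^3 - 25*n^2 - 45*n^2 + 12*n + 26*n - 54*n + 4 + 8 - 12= 9*n^3 - 70*n^2 - 16*n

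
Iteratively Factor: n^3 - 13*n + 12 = (n - 1)*(n^2 + n - 12) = (n - 1)*(n + 4)*(n - 3)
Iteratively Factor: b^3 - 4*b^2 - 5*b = (b + 1)*(b^2 - 5*b) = b*(b + 1)*(b - 5)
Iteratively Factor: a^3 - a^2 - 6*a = (a - 3)*(a^2 + 2*a) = (a - 3)*(a + 2)*(a)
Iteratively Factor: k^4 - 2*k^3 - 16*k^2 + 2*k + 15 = (k - 1)*(k^3 - k^2 - 17*k - 15) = (k - 5)*(k - 1)*(k^2 + 4*k + 3) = (k - 5)*(k - 1)*(k + 3)*(k + 1)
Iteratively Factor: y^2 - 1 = (y - 1)*(y + 1)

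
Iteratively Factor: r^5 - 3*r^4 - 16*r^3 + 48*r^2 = (r + 4)*(r^4 - 7*r^3 + 12*r^2) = (r - 3)*(r + 4)*(r^3 - 4*r^2) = r*(r - 3)*(r + 4)*(r^2 - 4*r) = r*(r - 4)*(r - 3)*(r + 4)*(r)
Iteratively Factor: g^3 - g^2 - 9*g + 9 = (g - 3)*(g^2 + 2*g - 3) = (g - 3)*(g - 1)*(g + 3)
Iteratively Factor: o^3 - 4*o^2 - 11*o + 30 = (o - 2)*(o^2 - 2*o - 15) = (o - 5)*(o - 2)*(o + 3)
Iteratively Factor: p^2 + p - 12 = (p + 4)*(p - 3)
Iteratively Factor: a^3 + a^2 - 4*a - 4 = (a - 2)*(a^2 + 3*a + 2) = (a - 2)*(a + 2)*(a + 1)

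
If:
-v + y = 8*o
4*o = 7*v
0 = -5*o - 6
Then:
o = -6/5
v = -24/35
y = -72/7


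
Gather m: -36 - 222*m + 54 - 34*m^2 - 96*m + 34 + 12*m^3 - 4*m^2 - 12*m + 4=12*m^3 - 38*m^2 - 330*m + 56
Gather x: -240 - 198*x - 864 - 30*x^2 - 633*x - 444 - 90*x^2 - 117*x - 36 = -120*x^2 - 948*x - 1584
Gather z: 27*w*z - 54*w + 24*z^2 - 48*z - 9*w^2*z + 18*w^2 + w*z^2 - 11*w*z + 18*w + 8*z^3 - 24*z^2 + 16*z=18*w^2 + w*z^2 - 36*w + 8*z^3 + z*(-9*w^2 + 16*w - 32)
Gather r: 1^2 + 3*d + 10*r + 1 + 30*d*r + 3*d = 6*d + r*(30*d + 10) + 2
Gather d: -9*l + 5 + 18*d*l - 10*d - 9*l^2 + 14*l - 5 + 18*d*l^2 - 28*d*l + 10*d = d*(18*l^2 - 10*l) - 9*l^2 + 5*l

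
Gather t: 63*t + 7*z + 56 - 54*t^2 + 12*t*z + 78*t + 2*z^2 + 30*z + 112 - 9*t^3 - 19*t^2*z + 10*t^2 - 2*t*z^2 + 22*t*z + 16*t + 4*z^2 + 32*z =-9*t^3 + t^2*(-19*z - 44) + t*(-2*z^2 + 34*z + 157) + 6*z^2 + 69*z + 168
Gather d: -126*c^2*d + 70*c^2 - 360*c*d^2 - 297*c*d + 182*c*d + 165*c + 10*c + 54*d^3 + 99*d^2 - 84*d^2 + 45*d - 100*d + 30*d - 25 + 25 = 70*c^2 + 175*c + 54*d^3 + d^2*(15 - 360*c) + d*(-126*c^2 - 115*c - 25)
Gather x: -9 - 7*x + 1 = -7*x - 8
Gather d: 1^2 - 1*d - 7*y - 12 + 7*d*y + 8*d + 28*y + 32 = d*(7*y + 7) + 21*y + 21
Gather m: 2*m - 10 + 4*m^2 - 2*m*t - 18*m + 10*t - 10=4*m^2 + m*(-2*t - 16) + 10*t - 20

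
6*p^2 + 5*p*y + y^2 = (2*p + y)*(3*p + y)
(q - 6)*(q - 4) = q^2 - 10*q + 24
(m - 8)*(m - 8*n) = m^2 - 8*m*n - 8*m + 64*n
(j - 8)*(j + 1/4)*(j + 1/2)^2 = j^4 - 27*j^3/4 - 19*j^2/2 - 63*j/16 - 1/2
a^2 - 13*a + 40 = (a - 8)*(a - 5)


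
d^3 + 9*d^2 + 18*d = d*(d + 3)*(d + 6)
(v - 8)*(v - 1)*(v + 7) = v^3 - 2*v^2 - 55*v + 56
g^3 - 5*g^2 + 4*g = g*(g - 4)*(g - 1)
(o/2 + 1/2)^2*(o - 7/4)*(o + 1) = o^4/4 + 5*o^3/16 - 9*o^2/16 - 17*o/16 - 7/16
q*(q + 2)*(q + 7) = q^3 + 9*q^2 + 14*q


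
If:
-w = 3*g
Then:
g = -w/3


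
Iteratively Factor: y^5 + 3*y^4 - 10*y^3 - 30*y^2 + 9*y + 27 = (y + 1)*(y^4 + 2*y^3 - 12*y^2 - 18*y + 27) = (y - 3)*(y + 1)*(y^3 + 5*y^2 + 3*y - 9) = (y - 3)*(y + 1)*(y + 3)*(y^2 + 2*y - 3) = (y - 3)*(y + 1)*(y + 3)^2*(y - 1)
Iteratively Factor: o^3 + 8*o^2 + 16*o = (o + 4)*(o^2 + 4*o) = (o + 4)^2*(o)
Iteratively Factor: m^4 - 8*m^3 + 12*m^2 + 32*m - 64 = (m + 2)*(m^3 - 10*m^2 + 32*m - 32) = (m - 4)*(m + 2)*(m^2 - 6*m + 8) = (m - 4)*(m - 2)*(m + 2)*(m - 4)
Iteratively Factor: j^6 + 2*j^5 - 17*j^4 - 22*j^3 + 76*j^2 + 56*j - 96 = (j - 2)*(j^5 + 4*j^4 - 9*j^3 - 40*j^2 - 4*j + 48) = (j - 2)*(j + 2)*(j^4 + 2*j^3 - 13*j^2 - 14*j + 24) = (j - 2)*(j - 1)*(j + 2)*(j^3 + 3*j^2 - 10*j - 24) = (j - 2)*(j - 1)*(j + 2)^2*(j^2 + j - 12) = (j - 3)*(j - 2)*(j - 1)*(j + 2)^2*(j + 4)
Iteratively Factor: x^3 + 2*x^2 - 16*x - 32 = (x + 4)*(x^2 - 2*x - 8) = (x + 2)*(x + 4)*(x - 4)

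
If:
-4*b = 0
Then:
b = 0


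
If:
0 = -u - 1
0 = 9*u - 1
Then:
No Solution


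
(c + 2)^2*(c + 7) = c^3 + 11*c^2 + 32*c + 28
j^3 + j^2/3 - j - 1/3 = (j - 1)*(j + 1/3)*(j + 1)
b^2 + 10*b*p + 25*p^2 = (b + 5*p)^2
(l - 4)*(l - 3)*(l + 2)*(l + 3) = l^4 - 2*l^3 - 17*l^2 + 18*l + 72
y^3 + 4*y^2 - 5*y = y*(y - 1)*(y + 5)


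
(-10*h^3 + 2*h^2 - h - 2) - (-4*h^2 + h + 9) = -10*h^3 + 6*h^2 - 2*h - 11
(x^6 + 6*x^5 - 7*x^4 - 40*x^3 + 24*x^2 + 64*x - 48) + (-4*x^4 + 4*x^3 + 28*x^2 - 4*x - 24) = x^6 + 6*x^5 - 11*x^4 - 36*x^3 + 52*x^2 + 60*x - 72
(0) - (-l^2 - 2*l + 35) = l^2 + 2*l - 35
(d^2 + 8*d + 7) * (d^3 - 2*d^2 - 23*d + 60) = d^5 + 6*d^4 - 32*d^3 - 138*d^2 + 319*d + 420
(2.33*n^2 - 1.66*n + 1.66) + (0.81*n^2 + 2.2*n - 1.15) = 3.14*n^2 + 0.54*n + 0.51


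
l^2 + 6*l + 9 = (l + 3)^2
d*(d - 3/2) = d^2 - 3*d/2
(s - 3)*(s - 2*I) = s^2 - 3*s - 2*I*s + 6*I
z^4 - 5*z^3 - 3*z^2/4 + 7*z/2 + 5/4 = (z - 5)*(z - 1)*(z + 1/2)^2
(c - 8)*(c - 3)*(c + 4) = c^3 - 7*c^2 - 20*c + 96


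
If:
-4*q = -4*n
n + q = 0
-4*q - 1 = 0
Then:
No Solution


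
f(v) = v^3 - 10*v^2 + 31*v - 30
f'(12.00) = 223.00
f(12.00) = 630.00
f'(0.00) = 31.00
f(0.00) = -30.00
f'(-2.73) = 107.96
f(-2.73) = -209.51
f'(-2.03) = 83.96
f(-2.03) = -142.50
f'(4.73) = 3.52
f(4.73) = -1.28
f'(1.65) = 6.17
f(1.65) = -1.58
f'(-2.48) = 99.05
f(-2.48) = -183.64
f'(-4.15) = 165.67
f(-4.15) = -402.35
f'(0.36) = 24.19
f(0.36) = -20.09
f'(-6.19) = 269.75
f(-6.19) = -842.23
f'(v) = 3*v^2 - 20*v + 31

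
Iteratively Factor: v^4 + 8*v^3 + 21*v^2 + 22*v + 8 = (v + 1)*(v^3 + 7*v^2 + 14*v + 8) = (v + 1)^2*(v^2 + 6*v + 8) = (v + 1)^2*(v + 2)*(v + 4)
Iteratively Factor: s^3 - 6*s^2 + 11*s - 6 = (s - 2)*(s^2 - 4*s + 3) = (s - 2)*(s - 1)*(s - 3)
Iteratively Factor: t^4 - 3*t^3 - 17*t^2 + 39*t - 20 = (t - 5)*(t^3 + 2*t^2 - 7*t + 4) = (t - 5)*(t + 4)*(t^2 - 2*t + 1) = (t - 5)*(t - 1)*(t + 4)*(t - 1)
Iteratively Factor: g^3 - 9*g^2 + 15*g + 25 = (g - 5)*(g^2 - 4*g - 5) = (g - 5)^2*(g + 1)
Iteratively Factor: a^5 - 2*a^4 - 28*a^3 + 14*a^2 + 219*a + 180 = (a - 5)*(a^4 + 3*a^3 - 13*a^2 - 51*a - 36) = (a - 5)*(a - 4)*(a^3 + 7*a^2 + 15*a + 9) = (a - 5)*(a - 4)*(a + 1)*(a^2 + 6*a + 9) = (a - 5)*(a - 4)*(a + 1)*(a + 3)*(a + 3)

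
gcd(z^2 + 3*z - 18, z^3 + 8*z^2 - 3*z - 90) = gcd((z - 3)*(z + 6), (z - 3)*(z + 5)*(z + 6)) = z^2 + 3*z - 18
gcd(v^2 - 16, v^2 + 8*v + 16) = v + 4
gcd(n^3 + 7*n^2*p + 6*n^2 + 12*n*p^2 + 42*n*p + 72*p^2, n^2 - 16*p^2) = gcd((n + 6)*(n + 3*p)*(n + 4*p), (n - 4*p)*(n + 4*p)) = n + 4*p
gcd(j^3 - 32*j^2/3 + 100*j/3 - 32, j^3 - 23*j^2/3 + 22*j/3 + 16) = j^2 - 26*j/3 + 16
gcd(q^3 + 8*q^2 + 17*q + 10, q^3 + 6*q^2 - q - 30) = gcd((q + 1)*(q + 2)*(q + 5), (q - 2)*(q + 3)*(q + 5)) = q + 5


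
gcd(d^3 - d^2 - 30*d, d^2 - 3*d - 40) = d + 5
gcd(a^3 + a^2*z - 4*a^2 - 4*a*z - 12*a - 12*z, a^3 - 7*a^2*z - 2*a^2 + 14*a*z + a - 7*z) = 1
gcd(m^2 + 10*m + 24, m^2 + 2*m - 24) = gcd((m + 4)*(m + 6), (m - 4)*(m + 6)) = m + 6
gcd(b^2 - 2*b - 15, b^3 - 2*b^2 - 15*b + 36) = 1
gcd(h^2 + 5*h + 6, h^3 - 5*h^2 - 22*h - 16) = h + 2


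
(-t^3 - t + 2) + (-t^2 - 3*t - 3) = -t^3 - t^2 - 4*t - 1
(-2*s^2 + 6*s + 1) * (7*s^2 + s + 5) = -14*s^4 + 40*s^3 + 3*s^2 + 31*s + 5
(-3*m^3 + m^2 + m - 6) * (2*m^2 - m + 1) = -6*m^5 + 5*m^4 - 2*m^3 - 12*m^2 + 7*m - 6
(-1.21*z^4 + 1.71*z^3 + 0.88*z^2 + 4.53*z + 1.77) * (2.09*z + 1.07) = -2.5289*z^5 + 2.2792*z^4 + 3.6689*z^3 + 10.4093*z^2 + 8.5464*z + 1.8939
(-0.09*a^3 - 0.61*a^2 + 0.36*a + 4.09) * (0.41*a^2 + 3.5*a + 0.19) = -0.0369*a^5 - 0.5651*a^4 - 2.0045*a^3 + 2.821*a^2 + 14.3834*a + 0.7771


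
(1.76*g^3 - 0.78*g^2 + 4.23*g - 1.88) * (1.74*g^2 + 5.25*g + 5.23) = 3.0624*g^5 + 7.8828*g^4 + 12.47*g^3 + 14.8569*g^2 + 12.2529*g - 9.8324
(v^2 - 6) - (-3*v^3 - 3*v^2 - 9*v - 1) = 3*v^3 + 4*v^2 + 9*v - 5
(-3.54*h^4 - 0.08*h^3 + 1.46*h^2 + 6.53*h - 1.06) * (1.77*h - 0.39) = -6.2658*h^5 + 1.239*h^4 + 2.6154*h^3 + 10.9887*h^2 - 4.4229*h + 0.4134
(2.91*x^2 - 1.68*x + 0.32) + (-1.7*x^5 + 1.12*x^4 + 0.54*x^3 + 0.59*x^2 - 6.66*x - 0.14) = -1.7*x^5 + 1.12*x^4 + 0.54*x^3 + 3.5*x^2 - 8.34*x + 0.18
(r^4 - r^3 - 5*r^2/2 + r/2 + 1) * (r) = r^5 - r^4 - 5*r^3/2 + r^2/2 + r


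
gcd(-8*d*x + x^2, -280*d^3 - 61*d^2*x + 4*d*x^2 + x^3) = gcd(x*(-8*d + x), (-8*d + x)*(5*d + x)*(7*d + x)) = -8*d + x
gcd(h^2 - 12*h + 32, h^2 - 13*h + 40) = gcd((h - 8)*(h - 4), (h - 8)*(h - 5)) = h - 8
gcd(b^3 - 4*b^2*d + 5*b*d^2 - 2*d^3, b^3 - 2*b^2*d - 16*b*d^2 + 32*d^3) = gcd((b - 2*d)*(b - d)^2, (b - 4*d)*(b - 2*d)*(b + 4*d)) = b - 2*d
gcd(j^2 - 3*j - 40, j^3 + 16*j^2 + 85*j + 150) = j + 5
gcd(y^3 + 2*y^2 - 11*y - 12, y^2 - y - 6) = y - 3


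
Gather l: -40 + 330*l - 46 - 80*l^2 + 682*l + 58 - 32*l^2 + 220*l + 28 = -112*l^2 + 1232*l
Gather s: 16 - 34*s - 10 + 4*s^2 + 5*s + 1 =4*s^2 - 29*s + 7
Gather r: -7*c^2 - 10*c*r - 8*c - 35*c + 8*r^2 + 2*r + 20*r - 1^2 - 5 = -7*c^2 - 43*c + 8*r^2 + r*(22 - 10*c) - 6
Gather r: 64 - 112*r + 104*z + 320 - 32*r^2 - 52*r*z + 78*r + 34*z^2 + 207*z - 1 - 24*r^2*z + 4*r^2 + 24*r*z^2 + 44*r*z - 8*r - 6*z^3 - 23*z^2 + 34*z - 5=r^2*(-24*z - 28) + r*(24*z^2 - 8*z - 42) - 6*z^3 + 11*z^2 + 345*z + 378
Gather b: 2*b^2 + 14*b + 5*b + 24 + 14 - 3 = 2*b^2 + 19*b + 35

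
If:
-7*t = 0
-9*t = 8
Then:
No Solution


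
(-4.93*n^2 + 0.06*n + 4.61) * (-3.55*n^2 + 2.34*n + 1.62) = 17.5015*n^4 - 11.7492*n^3 - 24.2117*n^2 + 10.8846*n + 7.4682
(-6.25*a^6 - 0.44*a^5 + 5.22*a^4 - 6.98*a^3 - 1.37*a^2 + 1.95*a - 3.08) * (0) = 0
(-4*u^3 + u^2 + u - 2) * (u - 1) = -4*u^4 + 5*u^3 - 3*u + 2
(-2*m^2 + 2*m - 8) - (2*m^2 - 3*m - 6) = -4*m^2 + 5*m - 2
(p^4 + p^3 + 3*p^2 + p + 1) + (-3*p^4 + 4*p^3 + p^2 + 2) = -2*p^4 + 5*p^3 + 4*p^2 + p + 3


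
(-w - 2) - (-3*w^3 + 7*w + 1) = 3*w^3 - 8*w - 3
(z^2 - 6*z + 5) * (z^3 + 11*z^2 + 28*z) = z^5 + 5*z^4 - 33*z^3 - 113*z^2 + 140*z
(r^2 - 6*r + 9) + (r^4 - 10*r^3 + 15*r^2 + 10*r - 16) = r^4 - 10*r^3 + 16*r^2 + 4*r - 7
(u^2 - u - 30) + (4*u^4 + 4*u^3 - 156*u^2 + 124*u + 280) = 4*u^4 + 4*u^3 - 155*u^2 + 123*u + 250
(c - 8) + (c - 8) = 2*c - 16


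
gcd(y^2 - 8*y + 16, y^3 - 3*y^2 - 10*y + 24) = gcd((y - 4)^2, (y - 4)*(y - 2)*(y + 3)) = y - 4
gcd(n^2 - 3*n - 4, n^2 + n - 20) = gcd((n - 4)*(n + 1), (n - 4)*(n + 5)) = n - 4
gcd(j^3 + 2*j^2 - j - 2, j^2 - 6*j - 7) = j + 1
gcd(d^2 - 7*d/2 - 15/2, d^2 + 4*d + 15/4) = d + 3/2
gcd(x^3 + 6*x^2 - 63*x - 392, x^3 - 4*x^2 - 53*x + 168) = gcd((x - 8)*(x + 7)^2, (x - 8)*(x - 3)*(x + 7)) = x^2 - x - 56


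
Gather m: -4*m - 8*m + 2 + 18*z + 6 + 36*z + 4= -12*m + 54*z + 12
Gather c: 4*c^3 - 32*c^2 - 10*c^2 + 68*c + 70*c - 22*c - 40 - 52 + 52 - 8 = 4*c^3 - 42*c^2 + 116*c - 48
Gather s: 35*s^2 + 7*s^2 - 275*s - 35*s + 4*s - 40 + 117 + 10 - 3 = 42*s^2 - 306*s + 84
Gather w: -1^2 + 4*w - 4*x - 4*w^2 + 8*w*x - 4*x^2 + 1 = -4*w^2 + w*(8*x + 4) - 4*x^2 - 4*x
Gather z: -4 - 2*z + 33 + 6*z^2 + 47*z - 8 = 6*z^2 + 45*z + 21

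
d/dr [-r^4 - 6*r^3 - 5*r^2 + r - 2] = -4*r^3 - 18*r^2 - 10*r + 1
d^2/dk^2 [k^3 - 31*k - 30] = 6*k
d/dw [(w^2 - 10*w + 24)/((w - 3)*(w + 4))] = (11*w^2 - 72*w + 96)/(w^4 + 2*w^3 - 23*w^2 - 24*w + 144)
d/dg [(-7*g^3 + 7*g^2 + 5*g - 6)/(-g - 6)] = (14*g^3 + 119*g^2 - 84*g - 36)/(g^2 + 12*g + 36)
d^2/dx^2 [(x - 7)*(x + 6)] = 2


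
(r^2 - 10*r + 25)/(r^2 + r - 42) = (r^2 - 10*r + 25)/(r^2 + r - 42)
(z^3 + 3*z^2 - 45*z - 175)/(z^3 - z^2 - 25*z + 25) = (z^2 - 2*z - 35)/(z^2 - 6*z + 5)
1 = 1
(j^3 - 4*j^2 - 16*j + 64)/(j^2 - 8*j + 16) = j + 4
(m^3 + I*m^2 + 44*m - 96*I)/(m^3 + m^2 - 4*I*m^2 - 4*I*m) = (m^2 + 5*I*m + 24)/(m*(m + 1))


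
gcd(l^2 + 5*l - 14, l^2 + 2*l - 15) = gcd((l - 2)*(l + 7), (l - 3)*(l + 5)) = 1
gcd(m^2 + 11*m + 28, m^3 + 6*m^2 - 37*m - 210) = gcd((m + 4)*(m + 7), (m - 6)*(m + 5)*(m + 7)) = m + 7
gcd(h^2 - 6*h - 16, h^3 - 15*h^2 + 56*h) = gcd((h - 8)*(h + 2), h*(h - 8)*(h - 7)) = h - 8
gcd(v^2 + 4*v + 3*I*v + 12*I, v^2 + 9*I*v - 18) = v + 3*I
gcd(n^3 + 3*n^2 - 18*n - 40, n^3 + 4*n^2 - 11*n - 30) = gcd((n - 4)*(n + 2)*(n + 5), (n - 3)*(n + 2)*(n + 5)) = n^2 + 7*n + 10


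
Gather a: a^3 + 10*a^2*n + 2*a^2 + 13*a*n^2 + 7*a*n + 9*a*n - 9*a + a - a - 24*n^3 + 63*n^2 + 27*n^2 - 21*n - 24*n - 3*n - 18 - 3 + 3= a^3 + a^2*(10*n + 2) + a*(13*n^2 + 16*n - 9) - 24*n^3 + 90*n^2 - 48*n - 18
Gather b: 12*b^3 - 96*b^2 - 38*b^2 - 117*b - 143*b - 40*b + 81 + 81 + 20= 12*b^3 - 134*b^2 - 300*b + 182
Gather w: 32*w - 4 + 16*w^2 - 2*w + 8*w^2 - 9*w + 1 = 24*w^2 + 21*w - 3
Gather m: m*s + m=m*(s + 1)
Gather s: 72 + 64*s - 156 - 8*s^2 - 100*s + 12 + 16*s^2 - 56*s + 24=8*s^2 - 92*s - 48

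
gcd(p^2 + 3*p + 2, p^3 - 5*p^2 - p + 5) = p + 1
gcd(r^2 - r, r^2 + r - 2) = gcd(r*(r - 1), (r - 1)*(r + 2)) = r - 1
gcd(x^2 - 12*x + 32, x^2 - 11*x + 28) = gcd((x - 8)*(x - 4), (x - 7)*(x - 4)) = x - 4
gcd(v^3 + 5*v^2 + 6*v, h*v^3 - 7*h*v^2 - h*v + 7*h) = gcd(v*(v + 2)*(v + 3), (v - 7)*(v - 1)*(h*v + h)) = 1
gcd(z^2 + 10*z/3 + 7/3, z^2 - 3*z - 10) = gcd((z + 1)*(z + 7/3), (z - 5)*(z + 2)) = 1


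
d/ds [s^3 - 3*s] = 3*s^2 - 3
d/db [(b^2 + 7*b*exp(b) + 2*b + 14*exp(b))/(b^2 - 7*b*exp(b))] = 2*(7*b^3*exp(b) + 7*b^2*exp(b) - b^2 - 14*b*exp(b) + 49*exp(2*b))/(b^2*(b^2 - 14*b*exp(b) + 49*exp(2*b)))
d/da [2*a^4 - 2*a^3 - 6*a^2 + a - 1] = 8*a^3 - 6*a^2 - 12*a + 1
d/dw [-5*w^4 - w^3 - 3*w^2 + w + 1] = -20*w^3 - 3*w^2 - 6*w + 1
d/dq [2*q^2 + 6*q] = 4*q + 6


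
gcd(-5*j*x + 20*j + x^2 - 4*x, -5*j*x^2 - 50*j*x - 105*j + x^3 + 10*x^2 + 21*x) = -5*j + x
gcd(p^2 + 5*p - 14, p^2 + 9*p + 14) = p + 7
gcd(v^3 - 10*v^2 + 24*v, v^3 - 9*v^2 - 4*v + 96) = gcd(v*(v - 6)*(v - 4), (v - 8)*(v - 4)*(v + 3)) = v - 4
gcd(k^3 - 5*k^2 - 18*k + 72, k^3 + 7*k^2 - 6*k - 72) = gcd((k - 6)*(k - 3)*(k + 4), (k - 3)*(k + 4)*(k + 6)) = k^2 + k - 12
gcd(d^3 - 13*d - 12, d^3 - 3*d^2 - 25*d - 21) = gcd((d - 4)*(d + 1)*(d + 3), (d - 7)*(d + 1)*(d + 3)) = d^2 + 4*d + 3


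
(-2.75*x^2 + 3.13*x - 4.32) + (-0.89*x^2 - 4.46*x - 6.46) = -3.64*x^2 - 1.33*x - 10.78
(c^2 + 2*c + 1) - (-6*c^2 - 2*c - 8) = 7*c^2 + 4*c + 9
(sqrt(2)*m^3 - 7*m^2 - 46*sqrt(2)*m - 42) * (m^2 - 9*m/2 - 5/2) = sqrt(2)*m^5 - 7*m^4 - 9*sqrt(2)*m^4/2 - 97*sqrt(2)*m^3/2 + 63*m^3/2 - 49*m^2/2 + 207*sqrt(2)*m^2 + 115*sqrt(2)*m + 189*m + 105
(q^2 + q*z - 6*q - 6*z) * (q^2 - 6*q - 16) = q^4 + q^3*z - 12*q^3 - 12*q^2*z + 20*q^2 + 20*q*z + 96*q + 96*z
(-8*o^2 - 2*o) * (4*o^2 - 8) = -32*o^4 - 8*o^3 + 64*o^2 + 16*o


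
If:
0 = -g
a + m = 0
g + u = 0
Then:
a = -m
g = 0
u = 0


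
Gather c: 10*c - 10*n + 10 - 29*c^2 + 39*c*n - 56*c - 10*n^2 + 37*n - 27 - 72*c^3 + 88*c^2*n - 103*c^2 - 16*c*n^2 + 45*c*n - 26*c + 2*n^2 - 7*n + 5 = -72*c^3 + c^2*(88*n - 132) + c*(-16*n^2 + 84*n - 72) - 8*n^2 + 20*n - 12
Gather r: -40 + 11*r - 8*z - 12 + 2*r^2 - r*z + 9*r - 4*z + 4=2*r^2 + r*(20 - z) - 12*z - 48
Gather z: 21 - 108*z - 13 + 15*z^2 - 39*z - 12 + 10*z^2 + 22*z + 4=25*z^2 - 125*z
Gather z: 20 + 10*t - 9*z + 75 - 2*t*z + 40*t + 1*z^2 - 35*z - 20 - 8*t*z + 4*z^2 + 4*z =50*t + 5*z^2 + z*(-10*t - 40) + 75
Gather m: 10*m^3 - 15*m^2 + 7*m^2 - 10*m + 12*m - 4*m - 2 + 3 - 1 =10*m^3 - 8*m^2 - 2*m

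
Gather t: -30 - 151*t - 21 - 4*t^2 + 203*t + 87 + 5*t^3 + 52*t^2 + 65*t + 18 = 5*t^3 + 48*t^2 + 117*t + 54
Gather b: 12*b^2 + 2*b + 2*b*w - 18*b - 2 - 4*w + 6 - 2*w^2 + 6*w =12*b^2 + b*(2*w - 16) - 2*w^2 + 2*w + 4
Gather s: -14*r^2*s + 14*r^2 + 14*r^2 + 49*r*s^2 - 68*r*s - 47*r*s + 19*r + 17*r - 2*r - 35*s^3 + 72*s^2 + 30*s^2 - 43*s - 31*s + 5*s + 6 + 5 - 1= 28*r^2 + 34*r - 35*s^3 + s^2*(49*r + 102) + s*(-14*r^2 - 115*r - 69) + 10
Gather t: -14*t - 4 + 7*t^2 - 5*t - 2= 7*t^2 - 19*t - 6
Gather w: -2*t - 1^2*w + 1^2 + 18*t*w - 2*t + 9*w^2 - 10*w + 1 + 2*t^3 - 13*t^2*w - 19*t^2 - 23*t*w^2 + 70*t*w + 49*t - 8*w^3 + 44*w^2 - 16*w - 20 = 2*t^3 - 19*t^2 + 45*t - 8*w^3 + w^2*(53 - 23*t) + w*(-13*t^2 + 88*t - 27) - 18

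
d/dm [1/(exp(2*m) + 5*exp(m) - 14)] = (-2*exp(m) - 5)*exp(m)/(exp(2*m) + 5*exp(m) - 14)^2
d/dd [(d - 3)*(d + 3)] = 2*d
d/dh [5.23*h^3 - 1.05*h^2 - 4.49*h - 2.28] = 15.69*h^2 - 2.1*h - 4.49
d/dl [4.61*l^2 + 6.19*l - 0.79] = 9.22*l + 6.19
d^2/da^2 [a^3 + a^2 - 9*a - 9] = 6*a + 2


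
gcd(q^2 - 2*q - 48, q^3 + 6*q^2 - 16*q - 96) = q + 6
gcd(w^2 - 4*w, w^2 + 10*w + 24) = 1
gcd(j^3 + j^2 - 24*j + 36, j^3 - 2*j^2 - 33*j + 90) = j^2 + 3*j - 18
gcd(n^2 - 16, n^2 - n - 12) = n - 4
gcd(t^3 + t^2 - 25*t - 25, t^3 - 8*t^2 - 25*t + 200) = t^2 - 25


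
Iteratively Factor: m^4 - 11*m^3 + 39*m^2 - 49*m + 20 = (m - 1)*(m^3 - 10*m^2 + 29*m - 20) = (m - 4)*(m - 1)*(m^2 - 6*m + 5) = (m - 5)*(m - 4)*(m - 1)*(m - 1)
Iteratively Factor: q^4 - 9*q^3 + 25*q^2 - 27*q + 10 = (q - 1)*(q^3 - 8*q^2 + 17*q - 10) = (q - 1)^2*(q^2 - 7*q + 10) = (q - 5)*(q - 1)^2*(q - 2)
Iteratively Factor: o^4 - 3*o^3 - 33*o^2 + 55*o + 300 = (o - 5)*(o^3 + 2*o^2 - 23*o - 60) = (o - 5)^2*(o^2 + 7*o + 12) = (o - 5)^2*(o + 4)*(o + 3)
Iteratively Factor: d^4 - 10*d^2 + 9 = (d + 1)*(d^3 - d^2 - 9*d + 9) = (d - 1)*(d + 1)*(d^2 - 9) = (d - 3)*(d - 1)*(d + 1)*(d + 3)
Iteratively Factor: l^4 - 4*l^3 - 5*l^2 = (l)*(l^3 - 4*l^2 - 5*l) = l*(l + 1)*(l^2 - 5*l) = l*(l - 5)*(l + 1)*(l)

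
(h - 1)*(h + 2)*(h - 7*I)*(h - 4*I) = h^4 + h^3 - 11*I*h^3 - 30*h^2 - 11*I*h^2 - 28*h + 22*I*h + 56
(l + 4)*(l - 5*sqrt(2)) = l^2 - 5*sqrt(2)*l + 4*l - 20*sqrt(2)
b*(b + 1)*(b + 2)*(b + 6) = b^4 + 9*b^3 + 20*b^2 + 12*b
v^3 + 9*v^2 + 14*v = v*(v + 2)*(v + 7)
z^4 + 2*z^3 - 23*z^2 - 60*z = z*(z - 5)*(z + 3)*(z + 4)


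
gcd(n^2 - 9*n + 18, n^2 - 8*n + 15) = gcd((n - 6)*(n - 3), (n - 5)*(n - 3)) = n - 3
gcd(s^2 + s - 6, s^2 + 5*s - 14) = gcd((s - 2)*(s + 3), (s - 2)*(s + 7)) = s - 2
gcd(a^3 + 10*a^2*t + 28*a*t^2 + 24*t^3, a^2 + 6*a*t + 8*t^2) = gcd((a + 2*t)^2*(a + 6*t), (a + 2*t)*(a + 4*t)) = a + 2*t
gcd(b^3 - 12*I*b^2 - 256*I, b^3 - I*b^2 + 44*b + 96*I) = b^2 - 4*I*b + 32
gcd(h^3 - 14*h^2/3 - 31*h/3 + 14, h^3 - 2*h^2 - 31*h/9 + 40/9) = h - 1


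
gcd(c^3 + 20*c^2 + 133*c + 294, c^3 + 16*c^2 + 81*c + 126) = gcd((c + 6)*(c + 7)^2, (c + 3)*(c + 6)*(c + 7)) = c^2 + 13*c + 42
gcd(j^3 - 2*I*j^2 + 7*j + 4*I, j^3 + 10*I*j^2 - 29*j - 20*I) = j + I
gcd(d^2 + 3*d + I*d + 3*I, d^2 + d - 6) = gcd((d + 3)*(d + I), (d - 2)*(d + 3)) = d + 3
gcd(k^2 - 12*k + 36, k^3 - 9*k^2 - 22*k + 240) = k - 6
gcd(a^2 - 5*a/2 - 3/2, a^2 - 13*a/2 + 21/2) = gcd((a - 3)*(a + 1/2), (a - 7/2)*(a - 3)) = a - 3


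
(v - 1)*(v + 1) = v^2 - 1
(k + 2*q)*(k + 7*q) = k^2 + 9*k*q + 14*q^2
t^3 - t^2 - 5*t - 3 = (t - 3)*(t + 1)^2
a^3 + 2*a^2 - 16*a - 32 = (a - 4)*(a + 2)*(a + 4)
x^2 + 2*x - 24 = (x - 4)*(x + 6)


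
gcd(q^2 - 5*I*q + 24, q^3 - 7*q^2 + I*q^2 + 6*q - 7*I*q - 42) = q + 3*I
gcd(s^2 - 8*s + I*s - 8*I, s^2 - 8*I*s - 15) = 1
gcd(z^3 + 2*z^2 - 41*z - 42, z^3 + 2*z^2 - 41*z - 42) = z^3 + 2*z^2 - 41*z - 42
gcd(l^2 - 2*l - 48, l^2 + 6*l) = l + 6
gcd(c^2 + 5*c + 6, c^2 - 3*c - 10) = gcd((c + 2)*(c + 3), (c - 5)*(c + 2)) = c + 2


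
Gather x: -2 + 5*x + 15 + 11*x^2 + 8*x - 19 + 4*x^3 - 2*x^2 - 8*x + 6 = 4*x^3 + 9*x^2 + 5*x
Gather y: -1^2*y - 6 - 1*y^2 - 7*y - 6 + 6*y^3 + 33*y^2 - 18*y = 6*y^3 + 32*y^2 - 26*y - 12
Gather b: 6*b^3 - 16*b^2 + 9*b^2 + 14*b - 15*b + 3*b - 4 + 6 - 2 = 6*b^3 - 7*b^2 + 2*b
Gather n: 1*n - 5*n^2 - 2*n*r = -5*n^2 + n*(1 - 2*r)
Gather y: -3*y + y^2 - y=y^2 - 4*y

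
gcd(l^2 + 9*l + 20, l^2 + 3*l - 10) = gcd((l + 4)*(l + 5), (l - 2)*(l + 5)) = l + 5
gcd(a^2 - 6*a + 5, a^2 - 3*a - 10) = a - 5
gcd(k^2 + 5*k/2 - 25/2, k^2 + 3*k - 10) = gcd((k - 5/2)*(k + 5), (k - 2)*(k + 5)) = k + 5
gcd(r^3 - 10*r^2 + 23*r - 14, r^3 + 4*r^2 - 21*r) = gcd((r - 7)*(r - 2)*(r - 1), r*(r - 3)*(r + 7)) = 1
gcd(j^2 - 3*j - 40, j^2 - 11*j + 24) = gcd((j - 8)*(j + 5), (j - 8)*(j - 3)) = j - 8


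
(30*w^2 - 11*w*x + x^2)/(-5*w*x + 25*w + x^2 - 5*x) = (-6*w + x)/(x - 5)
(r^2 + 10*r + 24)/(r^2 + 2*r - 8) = (r + 6)/(r - 2)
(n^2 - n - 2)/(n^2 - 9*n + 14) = (n + 1)/(n - 7)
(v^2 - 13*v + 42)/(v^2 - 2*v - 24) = (v - 7)/(v + 4)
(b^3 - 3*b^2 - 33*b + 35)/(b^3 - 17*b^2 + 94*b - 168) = (b^2 + 4*b - 5)/(b^2 - 10*b + 24)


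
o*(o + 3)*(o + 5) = o^3 + 8*o^2 + 15*o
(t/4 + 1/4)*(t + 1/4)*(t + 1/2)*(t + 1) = t^4/4 + 11*t^3/16 + 21*t^2/32 + t/4 + 1/32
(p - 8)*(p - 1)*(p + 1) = p^3 - 8*p^2 - p + 8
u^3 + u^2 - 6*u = u*(u - 2)*(u + 3)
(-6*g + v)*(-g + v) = 6*g^2 - 7*g*v + v^2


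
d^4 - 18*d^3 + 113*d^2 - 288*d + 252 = (d - 7)*(d - 6)*(d - 3)*(d - 2)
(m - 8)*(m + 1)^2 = m^3 - 6*m^2 - 15*m - 8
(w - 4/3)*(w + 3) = w^2 + 5*w/3 - 4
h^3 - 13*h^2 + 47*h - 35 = (h - 7)*(h - 5)*(h - 1)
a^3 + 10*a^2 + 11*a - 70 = (a - 2)*(a + 5)*(a + 7)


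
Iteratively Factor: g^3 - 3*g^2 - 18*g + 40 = (g - 5)*(g^2 + 2*g - 8) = (g - 5)*(g - 2)*(g + 4)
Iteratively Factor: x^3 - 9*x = (x - 3)*(x^2 + 3*x) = x*(x - 3)*(x + 3)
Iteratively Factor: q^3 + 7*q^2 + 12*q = (q + 4)*(q^2 + 3*q) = (q + 3)*(q + 4)*(q)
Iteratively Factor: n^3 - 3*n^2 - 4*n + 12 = (n - 3)*(n^2 - 4) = (n - 3)*(n - 2)*(n + 2)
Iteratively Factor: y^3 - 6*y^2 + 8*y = (y - 4)*(y^2 - 2*y) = (y - 4)*(y - 2)*(y)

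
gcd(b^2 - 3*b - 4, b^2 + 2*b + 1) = b + 1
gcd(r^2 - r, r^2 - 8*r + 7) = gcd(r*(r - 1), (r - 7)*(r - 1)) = r - 1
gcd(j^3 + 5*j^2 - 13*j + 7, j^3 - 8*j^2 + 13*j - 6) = j^2 - 2*j + 1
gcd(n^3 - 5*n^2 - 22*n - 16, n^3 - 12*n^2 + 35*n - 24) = n - 8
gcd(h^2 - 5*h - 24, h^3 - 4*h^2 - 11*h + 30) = h + 3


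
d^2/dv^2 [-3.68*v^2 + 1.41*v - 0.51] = -7.36000000000000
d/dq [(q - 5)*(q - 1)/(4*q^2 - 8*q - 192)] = (2*q^2 - 53*q + 149)/(2*(q^4 - 4*q^3 - 92*q^2 + 192*q + 2304))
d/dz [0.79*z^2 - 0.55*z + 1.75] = 1.58*z - 0.55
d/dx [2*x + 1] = 2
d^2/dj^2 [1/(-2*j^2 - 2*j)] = (j*(j + 1) - (2*j + 1)^2)/(j^3*(j + 1)^3)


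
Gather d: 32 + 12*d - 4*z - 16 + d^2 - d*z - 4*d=d^2 + d*(8 - z) - 4*z + 16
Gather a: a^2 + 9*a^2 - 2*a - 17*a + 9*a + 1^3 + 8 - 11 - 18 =10*a^2 - 10*a - 20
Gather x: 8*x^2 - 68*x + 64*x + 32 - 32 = 8*x^2 - 4*x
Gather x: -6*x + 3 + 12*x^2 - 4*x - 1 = 12*x^2 - 10*x + 2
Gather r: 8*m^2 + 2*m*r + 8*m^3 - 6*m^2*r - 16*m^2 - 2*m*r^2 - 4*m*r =8*m^3 - 8*m^2 - 2*m*r^2 + r*(-6*m^2 - 2*m)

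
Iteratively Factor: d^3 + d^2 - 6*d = (d)*(d^2 + d - 6) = d*(d - 2)*(d + 3)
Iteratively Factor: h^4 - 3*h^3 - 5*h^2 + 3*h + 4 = (h + 1)*(h^3 - 4*h^2 - h + 4) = (h - 4)*(h + 1)*(h^2 - 1) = (h - 4)*(h - 1)*(h + 1)*(h + 1)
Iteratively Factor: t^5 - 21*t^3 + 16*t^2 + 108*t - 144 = (t - 3)*(t^4 + 3*t^3 - 12*t^2 - 20*t + 48) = (t - 3)*(t - 2)*(t^3 + 5*t^2 - 2*t - 24) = (t - 3)*(t - 2)^2*(t^2 + 7*t + 12) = (t - 3)*(t - 2)^2*(t + 4)*(t + 3)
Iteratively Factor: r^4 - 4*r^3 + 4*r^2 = (r)*(r^3 - 4*r^2 + 4*r) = r*(r - 2)*(r^2 - 2*r) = r^2*(r - 2)*(r - 2)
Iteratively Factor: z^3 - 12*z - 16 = (z + 2)*(z^2 - 2*z - 8) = (z - 4)*(z + 2)*(z + 2)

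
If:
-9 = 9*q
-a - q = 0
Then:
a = 1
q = -1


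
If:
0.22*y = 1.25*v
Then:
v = 0.176*y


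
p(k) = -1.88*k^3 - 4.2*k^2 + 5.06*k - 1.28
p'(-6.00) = -147.58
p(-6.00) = 223.24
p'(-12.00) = -706.30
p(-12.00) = 2581.84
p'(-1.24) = 6.80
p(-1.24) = -10.43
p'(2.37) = -46.53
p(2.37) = -37.91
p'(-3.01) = -20.75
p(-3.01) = -3.29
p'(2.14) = -38.74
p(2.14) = -28.11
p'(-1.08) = 7.55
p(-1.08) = -9.28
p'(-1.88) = 0.92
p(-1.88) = -13.15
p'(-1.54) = 4.62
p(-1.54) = -12.17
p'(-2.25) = -4.59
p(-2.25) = -12.51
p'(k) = -5.64*k^2 - 8.4*k + 5.06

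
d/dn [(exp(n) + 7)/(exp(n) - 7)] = -14*exp(n)/(exp(n) - 7)^2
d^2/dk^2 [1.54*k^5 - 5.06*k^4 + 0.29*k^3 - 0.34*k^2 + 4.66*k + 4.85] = 30.8*k^3 - 60.72*k^2 + 1.74*k - 0.68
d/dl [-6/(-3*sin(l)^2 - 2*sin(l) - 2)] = -12*(3*sin(l) + 1)*cos(l)/(3*sin(l)^2 + 2*sin(l) + 2)^2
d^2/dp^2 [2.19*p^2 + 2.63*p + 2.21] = 4.38000000000000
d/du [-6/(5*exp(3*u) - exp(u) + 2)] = (90*exp(2*u) - 6)*exp(u)/(5*exp(3*u) - exp(u) + 2)^2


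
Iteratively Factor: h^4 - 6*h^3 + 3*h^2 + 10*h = (h - 2)*(h^3 - 4*h^2 - 5*h) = (h - 2)*(h + 1)*(h^2 - 5*h) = (h - 5)*(h - 2)*(h + 1)*(h)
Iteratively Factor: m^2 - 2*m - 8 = (m + 2)*(m - 4)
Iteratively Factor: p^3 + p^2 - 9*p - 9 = (p + 1)*(p^2 - 9) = (p - 3)*(p + 1)*(p + 3)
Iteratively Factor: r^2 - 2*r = (r - 2)*(r)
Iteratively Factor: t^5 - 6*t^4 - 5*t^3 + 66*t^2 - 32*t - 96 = (t + 1)*(t^4 - 7*t^3 + 2*t^2 + 64*t - 96) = (t - 4)*(t + 1)*(t^3 - 3*t^2 - 10*t + 24) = (t - 4)*(t + 1)*(t + 3)*(t^2 - 6*t + 8) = (t - 4)*(t - 2)*(t + 1)*(t + 3)*(t - 4)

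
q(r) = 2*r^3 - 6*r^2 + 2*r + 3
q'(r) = 6*r^2 - 12*r + 2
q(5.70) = 189.85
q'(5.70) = 128.54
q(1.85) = -1.17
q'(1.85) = 0.34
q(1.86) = -1.17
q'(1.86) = 0.44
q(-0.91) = -5.30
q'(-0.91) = 17.89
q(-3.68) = -185.29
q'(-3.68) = 127.41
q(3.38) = 18.44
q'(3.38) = 29.99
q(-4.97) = -400.67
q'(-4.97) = 209.85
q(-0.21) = 2.30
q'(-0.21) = 4.78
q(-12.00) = -4341.00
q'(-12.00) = 1010.00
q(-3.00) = -111.00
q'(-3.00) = 92.00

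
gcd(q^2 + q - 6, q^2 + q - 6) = q^2 + q - 6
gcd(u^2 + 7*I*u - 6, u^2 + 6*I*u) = u + 6*I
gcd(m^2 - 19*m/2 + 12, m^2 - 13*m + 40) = m - 8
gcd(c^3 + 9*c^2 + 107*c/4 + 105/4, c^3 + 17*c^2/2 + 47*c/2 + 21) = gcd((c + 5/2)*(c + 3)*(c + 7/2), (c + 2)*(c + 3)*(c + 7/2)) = c^2 + 13*c/2 + 21/2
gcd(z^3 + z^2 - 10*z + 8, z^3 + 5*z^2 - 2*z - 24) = z^2 + 2*z - 8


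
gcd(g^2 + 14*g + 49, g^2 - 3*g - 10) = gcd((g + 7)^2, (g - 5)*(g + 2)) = 1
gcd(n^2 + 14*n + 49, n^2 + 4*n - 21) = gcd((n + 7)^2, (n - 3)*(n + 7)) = n + 7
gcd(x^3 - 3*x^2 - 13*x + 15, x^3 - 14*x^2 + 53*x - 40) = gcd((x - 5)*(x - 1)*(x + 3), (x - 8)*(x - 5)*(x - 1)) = x^2 - 6*x + 5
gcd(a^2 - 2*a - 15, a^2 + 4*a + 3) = a + 3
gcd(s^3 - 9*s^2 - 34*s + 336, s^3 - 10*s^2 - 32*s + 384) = s^2 - 2*s - 48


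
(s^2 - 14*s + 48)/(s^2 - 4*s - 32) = (s - 6)/(s + 4)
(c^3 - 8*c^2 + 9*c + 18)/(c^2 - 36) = (c^2 - 2*c - 3)/(c + 6)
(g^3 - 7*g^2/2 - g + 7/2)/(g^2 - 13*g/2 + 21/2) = (g^2 - 1)/(g - 3)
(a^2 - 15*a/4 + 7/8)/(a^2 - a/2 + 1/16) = 2*(2*a - 7)/(4*a - 1)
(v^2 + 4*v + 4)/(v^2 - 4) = (v + 2)/(v - 2)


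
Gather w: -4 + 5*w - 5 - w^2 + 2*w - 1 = -w^2 + 7*w - 10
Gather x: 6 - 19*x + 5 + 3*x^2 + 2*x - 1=3*x^2 - 17*x + 10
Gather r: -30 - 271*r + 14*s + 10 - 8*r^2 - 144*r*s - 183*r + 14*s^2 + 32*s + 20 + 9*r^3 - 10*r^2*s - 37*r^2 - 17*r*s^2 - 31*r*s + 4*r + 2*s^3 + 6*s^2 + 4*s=9*r^3 + r^2*(-10*s - 45) + r*(-17*s^2 - 175*s - 450) + 2*s^3 + 20*s^2 + 50*s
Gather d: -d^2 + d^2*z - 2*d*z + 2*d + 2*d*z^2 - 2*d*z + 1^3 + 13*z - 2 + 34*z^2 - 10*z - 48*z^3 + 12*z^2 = d^2*(z - 1) + d*(2*z^2 - 4*z + 2) - 48*z^3 + 46*z^2 + 3*z - 1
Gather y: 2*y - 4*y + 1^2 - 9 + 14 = 6 - 2*y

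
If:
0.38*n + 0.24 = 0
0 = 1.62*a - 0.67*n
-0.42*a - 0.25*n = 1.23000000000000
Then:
No Solution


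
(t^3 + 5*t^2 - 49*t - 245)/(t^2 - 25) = (t^2 - 49)/(t - 5)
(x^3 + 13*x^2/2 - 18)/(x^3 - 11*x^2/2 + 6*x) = (x^2 + 8*x + 12)/(x*(x - 4))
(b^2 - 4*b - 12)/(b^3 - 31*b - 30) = (b + 2)/(b^2 + 6*b + 5)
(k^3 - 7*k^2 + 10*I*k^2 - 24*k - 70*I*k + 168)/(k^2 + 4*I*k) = k - 7 + 6*I - 42*I/k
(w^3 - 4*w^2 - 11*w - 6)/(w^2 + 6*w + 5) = (w^2 - 5*w - 6)/(w + 5)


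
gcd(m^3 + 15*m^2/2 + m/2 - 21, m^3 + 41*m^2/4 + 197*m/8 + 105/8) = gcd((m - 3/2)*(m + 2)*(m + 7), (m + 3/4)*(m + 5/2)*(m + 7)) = m + 7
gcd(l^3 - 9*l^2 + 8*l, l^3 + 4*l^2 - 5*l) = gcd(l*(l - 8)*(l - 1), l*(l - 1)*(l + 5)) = l^2 - l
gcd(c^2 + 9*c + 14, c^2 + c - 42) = c + 7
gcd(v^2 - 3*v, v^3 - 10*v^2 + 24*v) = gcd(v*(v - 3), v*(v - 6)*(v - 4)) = v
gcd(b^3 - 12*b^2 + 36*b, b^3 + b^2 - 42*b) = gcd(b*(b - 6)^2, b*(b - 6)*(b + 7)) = b^2 - 6*b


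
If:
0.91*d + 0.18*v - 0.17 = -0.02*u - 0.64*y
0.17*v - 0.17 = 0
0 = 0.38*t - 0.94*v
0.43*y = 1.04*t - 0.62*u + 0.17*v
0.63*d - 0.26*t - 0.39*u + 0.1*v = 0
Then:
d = 9.76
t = 2.47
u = 14.37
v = 1.00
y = -14.34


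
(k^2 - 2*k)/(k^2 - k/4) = 4*(k - 2)/(4*k - 1)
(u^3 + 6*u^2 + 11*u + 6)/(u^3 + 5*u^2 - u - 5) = (u^2 + 5*u + 6)/(u^2 + 4*u - 5)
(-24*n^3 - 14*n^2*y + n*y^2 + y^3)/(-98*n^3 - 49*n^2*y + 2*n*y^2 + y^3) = (-12*n^2 - n*y + y^2)/(-49*n^2 + y^2)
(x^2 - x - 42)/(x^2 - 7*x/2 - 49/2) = 2*(x + 6)/(2*x + 7)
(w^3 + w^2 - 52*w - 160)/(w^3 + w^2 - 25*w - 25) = (w^2 - 4*w - 32)/(w^2 - 4*w - 5)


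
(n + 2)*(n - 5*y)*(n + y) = n^3 - 4*n^2*y + 2*n^2 - 5*n*y^2 - 8*n*y - 10*y^2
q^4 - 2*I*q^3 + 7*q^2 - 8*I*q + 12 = (q - 3*I)*(q - 2*I)*(q + I)*(q + 2*I)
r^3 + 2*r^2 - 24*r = r*(r - 4)*(r + 6)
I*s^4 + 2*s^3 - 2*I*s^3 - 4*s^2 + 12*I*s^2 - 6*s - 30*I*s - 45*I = (s - 3)*(s - 5*I)*(s + 3*I)*(I*s + I)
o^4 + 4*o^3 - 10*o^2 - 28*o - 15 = (o - 3)*(o + 1)^2*(o + 5)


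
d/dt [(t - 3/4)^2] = 2*t - 3/2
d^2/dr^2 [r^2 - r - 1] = 2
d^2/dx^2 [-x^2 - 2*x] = -2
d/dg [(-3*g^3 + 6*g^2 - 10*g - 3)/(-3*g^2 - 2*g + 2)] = (9*g^4 + 12*g^3 - 60*g^2 + 6*g - 26)/(9*g^4 + 12*g^3 - 8*g^2 - 8*g + 4)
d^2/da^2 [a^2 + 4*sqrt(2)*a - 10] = 2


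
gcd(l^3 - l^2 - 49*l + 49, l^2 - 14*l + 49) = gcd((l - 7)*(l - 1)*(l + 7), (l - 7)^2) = l - 7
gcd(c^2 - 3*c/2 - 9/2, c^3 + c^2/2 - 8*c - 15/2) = c - 3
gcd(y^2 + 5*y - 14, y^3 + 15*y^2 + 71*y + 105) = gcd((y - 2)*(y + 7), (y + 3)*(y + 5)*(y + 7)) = y + 7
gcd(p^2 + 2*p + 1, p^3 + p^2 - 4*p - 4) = p + 1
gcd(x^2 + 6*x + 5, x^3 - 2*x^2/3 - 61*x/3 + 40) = x + 5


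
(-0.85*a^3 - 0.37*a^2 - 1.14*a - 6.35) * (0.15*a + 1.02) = -0.1275*a^4 - 0.9225*a^3 - 0.5484*a^2 - 2.1153*a - 6.477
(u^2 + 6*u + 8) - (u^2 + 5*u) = u + 8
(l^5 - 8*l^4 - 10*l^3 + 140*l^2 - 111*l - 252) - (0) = l^5 - 8*l^4 - 10*l^3 + 140*l^2 - 111*l - 252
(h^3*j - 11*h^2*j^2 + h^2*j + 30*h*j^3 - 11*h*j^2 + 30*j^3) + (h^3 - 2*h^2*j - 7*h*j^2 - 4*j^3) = h^3*j + h^3 - 11*h^2*j^2 - h^2*j + 30*h*j^3 - 18*h*j^2 + 26*j^3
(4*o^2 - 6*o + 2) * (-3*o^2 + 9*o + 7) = -12*o^4 + 54*o^3 - 32*o^2 - 24*o + 14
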